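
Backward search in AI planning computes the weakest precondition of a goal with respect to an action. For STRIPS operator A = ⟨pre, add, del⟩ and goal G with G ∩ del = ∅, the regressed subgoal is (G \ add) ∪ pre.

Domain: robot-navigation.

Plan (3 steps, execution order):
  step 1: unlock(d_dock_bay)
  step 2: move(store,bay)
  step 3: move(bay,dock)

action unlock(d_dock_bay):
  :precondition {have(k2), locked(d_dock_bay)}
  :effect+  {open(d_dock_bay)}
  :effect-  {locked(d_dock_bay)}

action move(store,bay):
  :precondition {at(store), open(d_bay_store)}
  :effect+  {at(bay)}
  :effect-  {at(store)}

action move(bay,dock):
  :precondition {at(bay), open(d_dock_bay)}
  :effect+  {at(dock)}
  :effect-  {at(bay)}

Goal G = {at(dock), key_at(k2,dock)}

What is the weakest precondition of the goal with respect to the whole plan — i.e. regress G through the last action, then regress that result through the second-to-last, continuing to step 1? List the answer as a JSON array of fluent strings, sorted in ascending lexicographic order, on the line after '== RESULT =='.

Work backward from the goal:
  through step 3 (move(bay,dock)): drop {at(dock)}, keep {key_at(k2,dock)}, require {at(bay), open(d_dock_bay)}
    → {at(bay), key_at(k2,dock), open(d_dock_bay)}
  through step 2 (move(store,bay)): drop {at(bay)}, keep {key_at(k2,dock), open(d_dock_bay)}, require {at(store), open(d_bay_store)}
    → {at(store), key_at(k2,dock), open(d_bay_store), open(d_dock_bay)}
  through step 1 (unlock(d_dock_bay)): drop {open(d_dock_bay)}, keep {at(store), key_at(k2,dock), open(d_bay_store)}, require {have(k2), locked(d_dock_bay)}
    → {at(store), have(k2), key_at(k2,dock), locked(d_dock_bay), open(d_bay_store)}

== RESULT ==
["at(store)", "have(k2)", "key_at(k2,dock)", "locked(d_dock_bay)", "open(d_bay_store)"]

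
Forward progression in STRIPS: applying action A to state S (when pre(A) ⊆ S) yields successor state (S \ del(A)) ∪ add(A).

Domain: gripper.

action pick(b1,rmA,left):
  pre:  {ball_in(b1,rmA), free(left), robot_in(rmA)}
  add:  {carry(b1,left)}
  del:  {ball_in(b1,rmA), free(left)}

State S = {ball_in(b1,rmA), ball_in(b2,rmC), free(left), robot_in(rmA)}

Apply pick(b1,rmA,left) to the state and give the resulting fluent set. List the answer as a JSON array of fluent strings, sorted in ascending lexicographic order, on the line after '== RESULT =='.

Compute (S \ del) ∪ add:
  pre ⊆ S: {ball_in(b1,rmA), free(left), robot_in(rmA)} ⊆ S  — applicable
  S \ del = {ball_in(b2,rmC), robot_in(rmA)}
  ∪ add   = {ball_in(b2,rmC), carry(b1,left), robot_in(rmA)}

== RESULT ==
["ball_in(b2,rmC)", "carry(b1,left)", "robot_in(rmA)"]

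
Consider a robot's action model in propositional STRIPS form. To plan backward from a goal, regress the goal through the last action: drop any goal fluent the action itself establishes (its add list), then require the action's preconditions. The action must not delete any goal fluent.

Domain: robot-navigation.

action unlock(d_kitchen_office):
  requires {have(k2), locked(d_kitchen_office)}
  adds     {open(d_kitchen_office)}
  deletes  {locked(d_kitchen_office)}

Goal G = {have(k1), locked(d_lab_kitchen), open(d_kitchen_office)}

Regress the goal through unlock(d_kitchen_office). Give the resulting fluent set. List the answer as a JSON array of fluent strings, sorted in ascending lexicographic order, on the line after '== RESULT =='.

Compute (G \ add) ∪ pre:
  G ∩ del = {}  (empty — regression defined)
  G \ add = {have(k1), locked(d_lab_kitchen), open(d_kitchen_office)} \ {open(d_kitchen_office)} = {have(k1), locked(d_lab_kitchen)}
  ∪ pre   = {have(k1), locked(d_lab_kitchen)} ∪ {have(k2), locked(d_kitchen_office)}
          = {have(k1), have(k2), locked(d_kitchen_office), locked(d_lab_kitchen)}

== RESULT ==
["have(k1)", "have(k2)", "locked(d_kitchen_office)", "locked(d_lab_kitchen)"]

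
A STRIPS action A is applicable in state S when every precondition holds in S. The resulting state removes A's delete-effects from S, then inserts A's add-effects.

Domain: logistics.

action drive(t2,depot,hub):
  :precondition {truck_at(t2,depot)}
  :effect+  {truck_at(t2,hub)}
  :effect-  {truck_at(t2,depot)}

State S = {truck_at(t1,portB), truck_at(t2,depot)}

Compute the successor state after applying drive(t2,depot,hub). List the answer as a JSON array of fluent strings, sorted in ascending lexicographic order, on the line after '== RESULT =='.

Compute (S \ del) ∪ add:
  pre ⊆ S: {truck_at(t2,depot)} ⊆ S  — applicable
  S \ del = {truck_at(t1,portB)}
  ∪ add   = {truck_at(t1,portB), truck_at(t2,hub)}

== RESULT ==
["truck_at(t1,portB)", "truck_at(t2,hub)"]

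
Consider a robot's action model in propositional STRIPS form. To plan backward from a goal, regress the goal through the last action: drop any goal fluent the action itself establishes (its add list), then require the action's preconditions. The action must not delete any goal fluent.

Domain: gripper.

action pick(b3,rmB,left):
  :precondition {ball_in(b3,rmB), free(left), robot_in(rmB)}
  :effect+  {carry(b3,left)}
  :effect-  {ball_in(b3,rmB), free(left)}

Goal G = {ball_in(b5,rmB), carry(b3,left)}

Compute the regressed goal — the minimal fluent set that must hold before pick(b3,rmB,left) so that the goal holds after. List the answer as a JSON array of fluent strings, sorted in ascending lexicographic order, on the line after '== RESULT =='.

Regress:
  G ∩ del = {}  (empty — regression defined)
  G \ add = {ball_in(b5,rmB), carry(b3,left)} \ {carry(b3,left)} = {ball_in(b5,rmB)}
  ∪ pre   = {ball_in(b5,rmB)} ∪ {ball_in(b3,rmB), free(left), robot_in(rmB)}
          = {ball_in(b3,rmB), ball_in(b5,rmB), free(left), robot_in(rmB)}

== RESULT ==
["ball_in(b3,rmB)", "ball_in(b5,rmB)", "free(left)", "robot_in(rmB)"]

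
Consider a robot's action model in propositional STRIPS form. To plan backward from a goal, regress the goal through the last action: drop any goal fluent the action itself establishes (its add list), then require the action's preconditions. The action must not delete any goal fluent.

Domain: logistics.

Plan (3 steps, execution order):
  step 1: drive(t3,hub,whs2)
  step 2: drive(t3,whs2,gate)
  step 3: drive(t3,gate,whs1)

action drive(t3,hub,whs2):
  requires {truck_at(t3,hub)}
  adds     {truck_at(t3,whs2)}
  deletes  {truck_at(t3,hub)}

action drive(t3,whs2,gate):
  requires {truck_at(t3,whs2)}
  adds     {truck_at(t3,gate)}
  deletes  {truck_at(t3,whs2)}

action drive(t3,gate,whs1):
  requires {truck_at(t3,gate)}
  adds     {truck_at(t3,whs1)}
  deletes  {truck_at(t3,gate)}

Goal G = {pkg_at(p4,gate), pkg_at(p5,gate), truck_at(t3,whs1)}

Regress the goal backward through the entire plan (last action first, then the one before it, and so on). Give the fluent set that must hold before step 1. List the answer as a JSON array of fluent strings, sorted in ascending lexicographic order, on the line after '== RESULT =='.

Work backward from the goal:
  through step 3 (drive(t3,gate,whs1)): drop {truck_at(t3,whs1)}, keep {pkg_at(p4,gate), pkg_at(p5,gate)}, require {truck_at(t3,gate)}
    → {pkg_at(p4,gate), pkg_at(p5,gate), truck_at(t3,gate)}
  through step 2 (drive(t3,whs2,gate)): drop {truck_at(t3,gate)}, keep {pkg_at(p4,gate), pkg_at(p5,gate)}, require {truck_at(t3,whs2)}
    → {pkg_at(p4,gate), pkg_at(p5,gate), truck_at(t3,whs2)}
  through step 1 (drive(t3,hub,whs2)): drop {truck_at(t3,whs2)}, keep {pkg_at(p4,gate), pkg_at(p5,gate)}, require {truck_at(t3,hub)}
    → {pkg_at(p4,gate), pkg_at(p5,gate), truck_at(t3,hub)}

== RESULT ==
["pkg_at(p4,gate)", "pkg_at(p5,gate)", "truck_at(t3,hub)"]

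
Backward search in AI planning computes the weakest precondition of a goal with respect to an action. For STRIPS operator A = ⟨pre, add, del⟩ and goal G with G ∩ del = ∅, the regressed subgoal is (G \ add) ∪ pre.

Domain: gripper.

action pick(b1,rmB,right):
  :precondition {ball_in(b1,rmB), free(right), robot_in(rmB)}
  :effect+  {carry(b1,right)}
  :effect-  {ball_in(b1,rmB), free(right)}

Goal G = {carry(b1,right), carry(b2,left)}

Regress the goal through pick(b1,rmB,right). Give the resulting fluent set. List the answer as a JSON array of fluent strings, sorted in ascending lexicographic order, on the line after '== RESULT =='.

Regress:
  G ∩ del = {}  (empty — regression defined)
  G \ add = {carry(b1,right), carry(b2,left)} \ {carry(b1,right)} = {carry(b2,left)}
  ∪ pre   = {carry(b2,left)} ∪ {ball_in(b1,rmB), free(right), robot_in(rmB)}
          = {ball_in(b1,rmB), carry(b2,left), free(right), robot_in(rmB)}

== RESULT ==
["ball_in(b1,rmB)", "carry(b2,left)", "free(right)", "robot_in(rmB)"]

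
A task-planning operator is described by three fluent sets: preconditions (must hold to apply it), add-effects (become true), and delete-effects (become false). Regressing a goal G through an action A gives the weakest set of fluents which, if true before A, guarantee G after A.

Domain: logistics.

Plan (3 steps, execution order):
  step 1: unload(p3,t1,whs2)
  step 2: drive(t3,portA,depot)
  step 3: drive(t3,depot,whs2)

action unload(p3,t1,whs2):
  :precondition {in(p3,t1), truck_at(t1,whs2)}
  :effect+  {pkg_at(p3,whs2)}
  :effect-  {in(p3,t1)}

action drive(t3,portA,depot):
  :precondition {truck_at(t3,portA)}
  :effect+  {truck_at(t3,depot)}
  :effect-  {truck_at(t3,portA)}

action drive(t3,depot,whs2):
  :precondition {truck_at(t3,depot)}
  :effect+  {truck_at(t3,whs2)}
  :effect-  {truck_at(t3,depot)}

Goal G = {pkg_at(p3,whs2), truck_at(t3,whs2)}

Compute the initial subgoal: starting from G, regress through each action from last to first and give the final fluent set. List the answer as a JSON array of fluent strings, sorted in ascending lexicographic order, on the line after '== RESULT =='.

Regress step by step:
  through step 3 (drive(t3,depot,whs2)): drop {truck_at(t3,whs2)}, keep {pkg_at(p3,whs2)}, require {truck_at(t3,depot)}
    → {pkg_at(p3,whs2), truck_at(t3,depot)}
  through step 2 (drive(t3,portA,depot)): drop {truck_at(t3,depot)}, keep {pkg_at(p3,whs2)}, require {truck_at(t3,portA)}
    → {pkg_at(p3,whs2), truck_at(t3,portA)}
  through step 1 (unload(p3,t1,whs2)): drop {pkg_at(p3,whs2)}, keep {truck_at(t3,portA)}, require {in(p3,t1), truck_at(t1,whs2)}
    → {in(p3,t1), truck_at(t1,whs2), truck_at(t3,portA)}

== RESULT ==
["in(p3,t1)", "truck_at(t1,whs2)", "truck_at(t3,portA)"]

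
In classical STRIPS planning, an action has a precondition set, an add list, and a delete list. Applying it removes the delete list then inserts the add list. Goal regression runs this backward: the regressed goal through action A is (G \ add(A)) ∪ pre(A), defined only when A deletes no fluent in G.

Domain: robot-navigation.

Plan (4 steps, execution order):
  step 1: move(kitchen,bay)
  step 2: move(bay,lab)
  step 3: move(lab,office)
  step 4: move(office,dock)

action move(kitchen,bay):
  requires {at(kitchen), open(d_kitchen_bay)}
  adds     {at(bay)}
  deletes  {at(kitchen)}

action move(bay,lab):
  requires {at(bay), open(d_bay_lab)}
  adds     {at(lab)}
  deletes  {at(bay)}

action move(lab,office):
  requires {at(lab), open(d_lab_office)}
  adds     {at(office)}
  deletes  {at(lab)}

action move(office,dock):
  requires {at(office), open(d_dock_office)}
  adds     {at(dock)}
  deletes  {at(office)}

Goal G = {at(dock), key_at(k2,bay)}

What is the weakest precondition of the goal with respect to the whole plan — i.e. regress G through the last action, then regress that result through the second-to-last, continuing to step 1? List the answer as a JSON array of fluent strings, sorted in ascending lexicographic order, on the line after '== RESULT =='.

Work backward from the goal:
  through step 4 (move(office,dock)): drop {at(dock)}, keep {key_at(k2,bay)}, require {at(office), open(d_dock_office)}
    → {at(office), key_at(k2,bay), open(d_dock_office)}
  through step 3 (move(lab,office)): drop {at(office)}, keep {key_at(k2,bay), open(d_dock_office)}, require {at(lab), open(d_lab_office)}
    → {at(lab), key_at(k2,bay), open(d_dock_office), open(d_lab_office)}
  through step 2 (move(bay,lab)): drop {at(lab)}, keep {key_at(k2,bay), open(d_dock_office), open(d_lab_office)}, require {at(bay), open(d_bay_lab)}
    → {at(bay), key_at(k2,bay), open(d_bay_lab), open(d_dock_office), open(d_lab_office)}
  through step 1 (move(kitchen,bay)): drop {at(bay)}, keep {key_at(k2,bay), open(d_bay_lab), open(d_dock_office), open(d_lab_office)}, require {at(kitchen), open(d_kitchen_bay)}
    → {at(kitchen), key_at(k2,bay), open(d_bay_lab), open(d_dock_office), open(d_kitchen_bay), open(d_lab_office)}

== RESULT ==
["at(kitchen)", "key_at(k2,bay)", "open(d_bay_lab)", "open(d_dock_office)", "open(d_kitchen_bay)", "open(d_lab_office)"]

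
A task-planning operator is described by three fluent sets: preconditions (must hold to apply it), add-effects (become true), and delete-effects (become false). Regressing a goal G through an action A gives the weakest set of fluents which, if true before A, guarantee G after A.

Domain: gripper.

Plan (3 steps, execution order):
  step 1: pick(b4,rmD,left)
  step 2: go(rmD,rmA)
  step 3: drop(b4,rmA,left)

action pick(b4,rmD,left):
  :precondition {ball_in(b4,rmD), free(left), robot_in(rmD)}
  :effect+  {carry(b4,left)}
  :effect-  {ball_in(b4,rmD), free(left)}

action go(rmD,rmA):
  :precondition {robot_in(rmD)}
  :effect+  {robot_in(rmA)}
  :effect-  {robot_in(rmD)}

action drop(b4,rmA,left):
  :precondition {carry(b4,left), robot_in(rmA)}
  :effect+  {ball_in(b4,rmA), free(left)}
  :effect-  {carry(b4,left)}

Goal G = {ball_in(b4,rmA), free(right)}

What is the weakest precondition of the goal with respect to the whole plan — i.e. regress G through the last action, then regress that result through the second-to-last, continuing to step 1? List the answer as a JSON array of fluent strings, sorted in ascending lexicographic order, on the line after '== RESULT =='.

Regress step by step:
  through step 3 (drop(b4,rmA,left)): drop {ball_in(b4,rmA)}, keep {free(right)}, require {carry(b4,left), robot_in(rmA)}
    → {carry(b4,left), free(right), robot_in(rmA)}
  through step 2 (go(rmD,rmA)): drop {robot_in(rmA)}, keep {carry(b4,left), free(right)}, require {robot_in(rmD)}
    → {carry(b4,left), free(right), robot_in(rmD)}
  through step 1 (pick(b4,rmD,left)): drop {carry(b4,left)}, keep {free(right), robot_in(rmD)}, require {ball_in(b4,rmD), free(left), robot_in(rmD)}
    → {ball_in(b4,rmD), free(left), free(right), robot_in(rmD)}

== RESULT ==
["ball_in(b4,rmD)", "free(left)", "free(right)", "robot_in(rmD)"]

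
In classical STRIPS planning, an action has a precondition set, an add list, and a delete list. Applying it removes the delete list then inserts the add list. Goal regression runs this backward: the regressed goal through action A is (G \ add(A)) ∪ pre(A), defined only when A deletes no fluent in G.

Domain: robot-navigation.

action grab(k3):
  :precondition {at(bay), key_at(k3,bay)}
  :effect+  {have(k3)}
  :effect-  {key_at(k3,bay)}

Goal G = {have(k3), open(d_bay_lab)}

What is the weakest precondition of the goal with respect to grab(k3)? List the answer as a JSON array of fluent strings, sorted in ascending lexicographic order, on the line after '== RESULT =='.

Compute (G \ add) ∪ pre:
  G ∩ del = {}  (empty — regression defined)
  G \ add = {have(k3), open(d_bay_lab)} \ {have(k3)} = {open(d_bay_lab)}
  ∪ pre   = {open(d_bay_lab)} ∪ {at(bay), key_at(k3,bay)}
          = {at(bay), key_at(k3,bay), open(d_bay_lab)}

== RESULT ==
["at(bay)", "key_at(k3,bay)", "open(d_bay_lab)"]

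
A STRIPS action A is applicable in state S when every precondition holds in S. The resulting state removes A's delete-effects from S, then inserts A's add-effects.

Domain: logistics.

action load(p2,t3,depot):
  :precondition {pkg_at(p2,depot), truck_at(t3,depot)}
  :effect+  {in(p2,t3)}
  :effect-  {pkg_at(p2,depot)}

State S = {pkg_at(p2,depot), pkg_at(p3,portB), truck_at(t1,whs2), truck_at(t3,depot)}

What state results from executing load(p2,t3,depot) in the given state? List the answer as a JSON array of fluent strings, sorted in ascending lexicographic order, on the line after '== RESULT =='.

Progress:
  pre ⊆ S: {pkg_at(p2,depot), truck_at(t3,depot)} ⊆ S  — applicable
  S \ del = {pkg_at(p3,portB), truck_at(t1,whs2), truck_at(t3,depot)}
  ∪ add   = {in(p2,t3), pkg_at(p3,portB), truck_at(t1,whs2), truck_at(t3,depot)}

== RESULT ==
["in(p2,t3)", "pkg_at(p3,portB)", "truck_at(t1,whs2)", "truck_at(t3,depot)"]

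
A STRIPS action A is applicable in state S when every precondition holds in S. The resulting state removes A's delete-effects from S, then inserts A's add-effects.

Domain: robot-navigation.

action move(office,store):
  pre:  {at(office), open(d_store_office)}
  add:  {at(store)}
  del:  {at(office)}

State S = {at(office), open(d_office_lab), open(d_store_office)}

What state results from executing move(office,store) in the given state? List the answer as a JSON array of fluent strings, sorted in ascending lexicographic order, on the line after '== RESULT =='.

Compute (S \ del) ∪ add:
  pre ⊆ S: {at(office), open(d_store_office)} ⊆ S  — applicable
  S \ del = {open(d_office_lab), open(d_store_office)}
  ∪ add   = {at(store), open(d_office_lab), open(d_store_office)}

== RESULT ==
["at(store)", "open(d_office_lab)", "open(d_store_office)"]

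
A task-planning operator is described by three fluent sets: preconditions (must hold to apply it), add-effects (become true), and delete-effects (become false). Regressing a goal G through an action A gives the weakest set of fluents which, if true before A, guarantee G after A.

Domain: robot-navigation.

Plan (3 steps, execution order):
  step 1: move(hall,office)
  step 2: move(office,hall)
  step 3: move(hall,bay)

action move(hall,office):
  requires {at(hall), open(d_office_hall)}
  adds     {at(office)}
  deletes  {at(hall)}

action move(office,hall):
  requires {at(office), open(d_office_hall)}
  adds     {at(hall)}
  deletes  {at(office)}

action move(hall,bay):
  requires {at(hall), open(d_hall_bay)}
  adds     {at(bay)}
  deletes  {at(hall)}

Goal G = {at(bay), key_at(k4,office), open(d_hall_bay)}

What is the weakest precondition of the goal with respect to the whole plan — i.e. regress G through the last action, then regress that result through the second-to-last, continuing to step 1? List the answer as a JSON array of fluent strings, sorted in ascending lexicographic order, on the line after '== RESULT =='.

Regress step by step:
  through step 3 (move(hall,bay)): drop {at(bay)}, keep {key_at(k4,office), open(d_hall_bay)}, require {at(hall), open(d_hall_bay)}
    → {at(hall), key_at(k4,office), open(d_hall_bay)}
  through step 2 (move(office,hall)): drop {at(hall)}, keep {key_at(k4,office), open(d_hall_bay)}, require {at(office), open(d_office_hall)}
    → {at(office), key_at(k4,office), open(d_hall_bay), open(d_office_hall)}
  through step 1 (move(hall,office)): drop {at(office)}, keep {key_at(k4,office), open(d_hall_bay), open(d_office_hall)}, require {at(hall), open(d_office_hall)}
    → {at(hall), key_at(k4,office), open(d_hall_bay), open(d_office_hall)}

== RESULT ==
["at(hall)", "key_at(k4,office)", "open(d_hall_bay)", "open(d_office_hall)"]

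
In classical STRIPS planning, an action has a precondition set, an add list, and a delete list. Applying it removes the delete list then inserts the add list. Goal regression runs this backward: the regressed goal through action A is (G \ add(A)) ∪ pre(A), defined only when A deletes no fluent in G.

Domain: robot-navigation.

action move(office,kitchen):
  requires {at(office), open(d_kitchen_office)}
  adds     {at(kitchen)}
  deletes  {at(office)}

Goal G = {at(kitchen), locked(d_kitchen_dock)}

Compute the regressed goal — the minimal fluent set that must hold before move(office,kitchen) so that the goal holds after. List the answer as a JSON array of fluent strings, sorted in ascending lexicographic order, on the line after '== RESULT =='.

Compute (G \ add) ∪ pre:
  G ∩ del = {}  (empty — regression defined)
  G \ add = {at(kitchen), locked(d_kitchen_dock)} \ {at(kitchen)} = {locked(d_kitchen_dock)}
  ∪ pre   = {locked(d_kitchen_dock)} ∪ {at(office), open(d_kitchen_office)}
          = {at(office), locked(d_kitchen_dock), open(d_kitchen_office)}

== RESULT ==
["at(office)", "locked(d_kitchen_dock)", "open(d_kitchen_office)"]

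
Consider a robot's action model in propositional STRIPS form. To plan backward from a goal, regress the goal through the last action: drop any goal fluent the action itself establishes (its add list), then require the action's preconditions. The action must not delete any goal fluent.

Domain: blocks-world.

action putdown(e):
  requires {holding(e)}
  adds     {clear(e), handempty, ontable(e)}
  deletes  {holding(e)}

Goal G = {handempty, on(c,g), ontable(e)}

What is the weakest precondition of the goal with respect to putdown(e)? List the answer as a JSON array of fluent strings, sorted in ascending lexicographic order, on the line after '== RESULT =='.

Compute (G \ add) ∪ pre:
  G ∩ del = {}  (empty — regression defined)
  G \ add = {handempty, on(c,g), ontable(e)} \ {clear(e), handempty, ontable(e)} = {on(c,g)}
  ∪ pre   = {on(c,g)} ∪ {holding(e)}
          = {holding(e), on(c,g)}

== RESULT ==
["holding(e)", "on(c,g)"]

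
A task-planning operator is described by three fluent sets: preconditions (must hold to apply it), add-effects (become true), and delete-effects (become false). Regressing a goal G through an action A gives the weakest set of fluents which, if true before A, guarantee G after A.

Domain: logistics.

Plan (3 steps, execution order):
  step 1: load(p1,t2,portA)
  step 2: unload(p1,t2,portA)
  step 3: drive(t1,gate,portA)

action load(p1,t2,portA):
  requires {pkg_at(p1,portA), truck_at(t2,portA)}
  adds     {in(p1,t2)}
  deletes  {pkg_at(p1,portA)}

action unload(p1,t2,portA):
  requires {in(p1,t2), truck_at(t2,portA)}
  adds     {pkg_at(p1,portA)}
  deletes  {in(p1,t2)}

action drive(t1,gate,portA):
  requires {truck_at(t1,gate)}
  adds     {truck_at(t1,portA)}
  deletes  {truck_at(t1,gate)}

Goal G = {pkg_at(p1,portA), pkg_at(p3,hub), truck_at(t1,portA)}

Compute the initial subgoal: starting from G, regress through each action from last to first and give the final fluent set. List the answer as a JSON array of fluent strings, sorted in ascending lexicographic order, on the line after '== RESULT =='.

Regress step by step:
  through step 3 (drive(t1,gate,portA)): drop {truck_at(t1,portA)}, keep {pkg_at(p1,portA), pkg_at(p3,hub)}, require {truck_at(t1,gate)}
    → {pkg_at(p1,portA), pkg_at(p3,hub), truck_at(t1,gate)}
  through step 2 (unload(p1,t2,portA)): drop {pkg_at(p1,portA)}, keep {pkg_at(p3,hub), truck_at(t1,gate)}, require {in(p1,t2), truck_at(t2,portA)}
    → {in(p1,t2), pkg_at(p3,hub), truck_at(t1,gate), truck_at(t2,portA)}
  through step 1 (load(p1,t2,portA)): drop {in(p1,t2)}, keep {pkg_at(p3,hub), truck_at(t1,gate), truck_at(t2,portA)}, require {pkg_at(p1,portA), truck_at(t2,portA)}
    → {pkg_at(p1,portA), pkg_at(p3,hub), truck_at(t1,gate), truck_at(t2,portA)}

== RESULT ==
["pkg_at(p1,portA)", "pkg_at(p3,hub)", "truck_at(t1,gate)", "truck_at(t2,portA)"]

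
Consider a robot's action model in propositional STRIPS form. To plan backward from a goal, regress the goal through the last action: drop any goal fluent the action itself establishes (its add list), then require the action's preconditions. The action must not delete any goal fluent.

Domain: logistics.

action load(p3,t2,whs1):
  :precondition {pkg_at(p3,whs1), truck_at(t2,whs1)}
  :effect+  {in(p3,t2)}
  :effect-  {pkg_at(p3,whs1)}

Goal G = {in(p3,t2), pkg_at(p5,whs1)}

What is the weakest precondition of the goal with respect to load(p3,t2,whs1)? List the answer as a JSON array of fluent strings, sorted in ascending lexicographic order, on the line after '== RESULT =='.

Regress:
  G ∩ del = {}  (empty — regression defined)
  G \ add = {in(p3,t2), pkg_at(p5,whs1)} \ {in(p3,t2)} = {pkg_at(p5,whs1)}
  ∪ pre   = {pkg_at(p5,whs1)} ∪ {pkg_at(p3,whs1), truck_at(t2,whs1)}
          = {pkg_at(p3,whs1), pkg_at(p5,whs1), truck_at(t2,whs1)}

== RESULT ==
["pkg_at(p3,whs1)", "pkg_at(p5,whs1)", "truck_at(t2,whs1)"]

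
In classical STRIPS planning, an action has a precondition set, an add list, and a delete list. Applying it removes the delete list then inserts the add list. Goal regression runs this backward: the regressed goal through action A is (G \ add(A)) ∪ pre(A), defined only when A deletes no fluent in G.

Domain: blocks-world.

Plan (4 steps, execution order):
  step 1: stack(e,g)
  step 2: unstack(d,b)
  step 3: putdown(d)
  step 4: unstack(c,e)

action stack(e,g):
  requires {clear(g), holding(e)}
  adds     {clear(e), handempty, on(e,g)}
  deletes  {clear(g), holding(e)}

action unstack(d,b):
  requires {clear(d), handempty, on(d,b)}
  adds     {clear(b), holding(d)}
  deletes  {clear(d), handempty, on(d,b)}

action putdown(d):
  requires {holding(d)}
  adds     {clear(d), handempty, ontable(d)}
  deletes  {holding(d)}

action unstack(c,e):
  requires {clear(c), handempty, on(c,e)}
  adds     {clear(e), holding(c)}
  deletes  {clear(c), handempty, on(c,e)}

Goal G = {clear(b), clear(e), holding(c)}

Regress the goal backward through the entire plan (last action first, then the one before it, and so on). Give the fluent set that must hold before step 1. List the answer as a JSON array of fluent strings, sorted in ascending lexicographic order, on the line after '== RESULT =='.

Regress step by step:
  through step 4 (unstack(c,e)): drop {clear(e), holding(c)}, keep {clear(b)}, require {clear(c), handempty, on(c,e)}
    → {clear(b), clear(c), handempty, on(c,e)}
  through step 3 (putdown(d)): drop {handempty}, keep {clear(b), clear(c), on(c,e)}, require {holding(d)}
    → {clear(b), clear(c), holding(d), on(c,e)}
  through step 2 (unstack(d,b)): drop {clear(b), holding(d)}, keep {clear(c), on(c,e)}, require {clear(d), handempty, on(d,b)}
    → {clear(c), clear(d), handempty, on(c,e), on(d,b)}
  through step 1 (stack(e,g)): drop {handempty}, keep {clear(c), clear(d), on(c,e), on(d,b)}, require {clear(g), holding(e)}
    → {clear(c), clear(d), clear(g), holding(e), on(c,e), on(d,b)}

== RESULT ==
["clear(c)", "clear(d)", "clear(g)", "holding(e)", "on(c,e)", "on(d,b)"]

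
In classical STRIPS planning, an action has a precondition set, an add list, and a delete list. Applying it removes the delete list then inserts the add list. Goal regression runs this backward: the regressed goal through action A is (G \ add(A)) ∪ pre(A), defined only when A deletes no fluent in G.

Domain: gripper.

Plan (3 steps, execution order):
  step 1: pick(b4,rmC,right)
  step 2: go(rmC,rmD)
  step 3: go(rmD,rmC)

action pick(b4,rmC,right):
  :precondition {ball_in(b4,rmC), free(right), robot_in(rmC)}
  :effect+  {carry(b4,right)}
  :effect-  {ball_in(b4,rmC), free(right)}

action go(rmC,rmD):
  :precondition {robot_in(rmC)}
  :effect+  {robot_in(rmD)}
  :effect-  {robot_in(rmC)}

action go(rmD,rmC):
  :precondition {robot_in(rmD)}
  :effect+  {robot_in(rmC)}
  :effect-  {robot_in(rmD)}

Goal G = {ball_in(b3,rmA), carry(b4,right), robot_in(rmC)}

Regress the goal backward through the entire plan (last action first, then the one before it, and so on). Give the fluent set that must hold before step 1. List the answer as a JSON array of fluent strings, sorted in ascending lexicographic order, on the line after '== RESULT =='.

Work backward from the goal:
  through step 3 (go(rmD,rmC)): drop {robot_in(rmC)}, keep {ball_in(b3,rmA), carry(b4,right)}, require {robot_in(rmD)}
    → {ball_in(b3,rmA), carry(b4,right), robot_in(rmD)}
  through step 2 (go(rmC,rmD)): drop {robot_in(rmD)}, keep {ball_in(b3,rmA), carry(b4,right)}, require {robot_in(rmC)}
    → {ball_in(b3,rmA), carry(b4,right), robot_in(rmC)}
  through step 1 (pick(b4,rmC,right)): drop {carry(b4,right)}, keep {ball_in(b3,rmA), robot_in(rmC)}, require {ball_in(b4,rmC), free(right), robot_in(rmC)}
    → {ball_in(b3,rmA), ball_in(b4,rmC), free(right), robot_in(rmC)}

== RESULT ==
["ball_in(b3,rmA)", "ball_in(b4,rmC)", "free(right)", "robot_in(rmC)"]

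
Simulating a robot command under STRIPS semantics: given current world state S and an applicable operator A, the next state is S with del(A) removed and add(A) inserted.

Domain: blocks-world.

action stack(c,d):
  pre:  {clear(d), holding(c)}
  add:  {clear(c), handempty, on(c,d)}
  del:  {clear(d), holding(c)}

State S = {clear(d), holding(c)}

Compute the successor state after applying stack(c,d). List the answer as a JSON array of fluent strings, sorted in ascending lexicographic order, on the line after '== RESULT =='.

Progress:
  pre ⊆ S: {clear(d), holding(c)} ⊆ S  — applicable
  S \ del = {}
  ∪ add   = {clear(c), handempty, on(c,d)}

== RESULT ==
["clear(c)", "handempty", "on(c,d)"]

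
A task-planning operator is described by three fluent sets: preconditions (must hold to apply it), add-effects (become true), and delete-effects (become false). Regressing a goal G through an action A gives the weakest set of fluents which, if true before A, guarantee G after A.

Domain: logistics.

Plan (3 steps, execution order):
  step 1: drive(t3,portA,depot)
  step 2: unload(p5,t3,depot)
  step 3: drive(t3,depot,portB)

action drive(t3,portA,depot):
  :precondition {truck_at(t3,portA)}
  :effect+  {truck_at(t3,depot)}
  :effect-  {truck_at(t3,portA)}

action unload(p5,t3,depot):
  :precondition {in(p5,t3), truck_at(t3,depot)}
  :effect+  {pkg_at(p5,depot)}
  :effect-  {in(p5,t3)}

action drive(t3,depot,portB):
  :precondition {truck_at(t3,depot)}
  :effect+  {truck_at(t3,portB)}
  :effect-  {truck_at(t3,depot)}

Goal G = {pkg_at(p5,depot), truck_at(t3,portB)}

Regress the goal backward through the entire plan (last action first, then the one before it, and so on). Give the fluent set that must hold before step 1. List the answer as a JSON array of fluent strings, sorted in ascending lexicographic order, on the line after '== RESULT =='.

Work backward from the goal:
  through step 3 (drive(t3,depot,portB)): drop {truck_at(t3,portB)}, keep {pkg_at(p5,depot)}, require {truck_at(t3,depot)}
    → {pkg_at(p5,depot), truck_at(t3,depot)}
  through step 2 (unload(p5,t3,depot)): drop {pkg_at(p5,depot)}, keep {truck_at(t3,depot)}, require {in(p5,t3), truck_at(t3,depot)}
    → {in(p5,t3), truck_at(t3,depot)}
  through step 1 (drive(t3,portA,depot)): drop {truck_at(t3,depot)}, keep {in(p5,t3)}, require {truck_at(t3,portA)}
    → {in(p5,t3), truck_at(t3,portA)}

== RESULT ==
["in(p5,t3)", "truck_at(t3,portA)"]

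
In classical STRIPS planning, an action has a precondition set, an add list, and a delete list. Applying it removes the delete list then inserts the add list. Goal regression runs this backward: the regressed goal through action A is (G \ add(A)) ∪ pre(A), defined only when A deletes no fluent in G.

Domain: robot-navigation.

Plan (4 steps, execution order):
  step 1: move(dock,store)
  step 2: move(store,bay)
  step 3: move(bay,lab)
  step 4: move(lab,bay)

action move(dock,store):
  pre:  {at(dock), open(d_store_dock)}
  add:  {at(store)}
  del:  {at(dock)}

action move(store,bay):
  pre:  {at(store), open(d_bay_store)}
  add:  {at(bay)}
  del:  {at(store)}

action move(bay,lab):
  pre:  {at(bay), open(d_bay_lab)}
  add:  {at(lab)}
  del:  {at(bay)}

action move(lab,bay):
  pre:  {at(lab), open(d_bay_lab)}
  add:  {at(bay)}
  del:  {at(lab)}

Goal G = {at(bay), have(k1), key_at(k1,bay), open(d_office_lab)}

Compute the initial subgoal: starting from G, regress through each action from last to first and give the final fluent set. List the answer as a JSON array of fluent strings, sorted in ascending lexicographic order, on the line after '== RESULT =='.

Regress step by step:
  through step 4 (move(lab,bay)): drop {at(bay)}, keep {have(k1), key_at(k1,bay), open(d_office_lab)}, require {at(lab), open(d_bay_lab)}
    → {at(lab), have(k1), key_at(k1,bay), open(d_bay_lab), open(d_office_lab)}
  through step 3 (move(bay,lab)): drop {at(lab)}, keep {have(k1), key_at(k1,bay), open(d_bay_lab), open(d_office_lab)}, require {at(bay), open(d_bay_lab)}
    → {at(bay), have(k1), key_at(k1,bay), open(d_bay_lab), open(d_office_lab)}
  through step 2 (move(store,bay)): drop {at(bay)}, keep {have(k1), key_at(k1,bay), open(d_bay_lab), open(d_office_lab)}, require {at(store), open(d_bay_store)}
    → {at(store), have(k1), key_at(k1,bay), open(d_bay_lab), open(d_bay_store), open(d_office_lab)}
  through step 1 (move(dock,store)): drop {at(store)}, keep {have(k1), key_at(k1,bay), open(d_bay_lab), open(d_bay_store), open(d_office_lab)}, require {at(dock), open(d_store_dock)}
    → {at(dock), have(k1), key_at(k1,bay), open(d_bay_lab), open(d_bay_store), open(d_office_lab), open(d_store_dock)}

== RESULT ==
["at(dock)", "have(k1)", "key_at(k1,bay)", "open(d_bay_lab)", "open(d_bay_store)", "open(d_office_lab)", "open(d_store_dock)"]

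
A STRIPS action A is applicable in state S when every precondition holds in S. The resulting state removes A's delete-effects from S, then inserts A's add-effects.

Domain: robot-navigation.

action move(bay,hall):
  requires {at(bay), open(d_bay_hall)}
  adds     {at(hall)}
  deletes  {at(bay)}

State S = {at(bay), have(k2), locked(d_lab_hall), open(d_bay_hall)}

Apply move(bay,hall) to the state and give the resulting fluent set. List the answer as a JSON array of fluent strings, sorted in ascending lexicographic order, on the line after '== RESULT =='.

Progress:
  pre ⊆ S: {at(bay), open(d_bay_hall)} ⊆ S  — applicable
  S \ del = {have(k2), locked(d_lab_hall), open(d_bay_hall)}
  ∪ add   = {at(hall), have(k2), locked(d_lab_hall), open(d_bay_hall)}

== RESULT ==
["at(hall)", "have(k2)", "locked(d_lab_hall)", "open(d_bay_hall)"]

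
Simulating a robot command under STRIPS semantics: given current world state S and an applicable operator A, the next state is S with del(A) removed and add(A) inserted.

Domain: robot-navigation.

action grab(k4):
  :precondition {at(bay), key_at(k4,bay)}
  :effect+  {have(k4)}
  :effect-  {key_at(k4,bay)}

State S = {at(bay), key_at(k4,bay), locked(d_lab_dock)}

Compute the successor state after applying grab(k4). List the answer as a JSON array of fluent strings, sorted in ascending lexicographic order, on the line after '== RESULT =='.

Progress:
  pre ⊆ S: {at(bay), key_at(k4,bay)} ⊆ S  — applicable
  S \ del = {at(bay), locked(d_lab_dock)}
  ∪ add   = {at(bay), have(k4), locked(d_lab_dock)}

== RESULT ==
["at(bay)", "have(k4)", "locked(d_lab_dock)"]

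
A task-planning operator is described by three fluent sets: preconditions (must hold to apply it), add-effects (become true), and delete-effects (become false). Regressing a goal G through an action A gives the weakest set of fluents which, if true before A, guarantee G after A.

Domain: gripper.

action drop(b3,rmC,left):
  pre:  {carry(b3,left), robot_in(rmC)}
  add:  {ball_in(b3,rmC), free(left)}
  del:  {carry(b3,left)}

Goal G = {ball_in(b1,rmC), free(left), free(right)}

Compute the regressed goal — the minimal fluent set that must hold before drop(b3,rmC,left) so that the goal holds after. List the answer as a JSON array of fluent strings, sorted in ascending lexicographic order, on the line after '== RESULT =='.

Compute (G \ add) ∪ pre:
  G ∩ del = {}  (empty — regression defined)
  G \ add = {ball_in(b1,rmC), free(left), free(right)} \ {ball_in(b3,rmC), free(left)} = {ball_in(b1,rmC), free(right)}
  ∪ pre   = {ball_in(b1,rmC), free(right)} ∪ {carry(b3,left), robot_in(rmC)}
          = {ball_in(b1,rmC), carry(b3,left), free(right), robot_in(rmC)}

== RESULT ==
["ball_in(b1,rmC)", "carry(b3,left)", "free(right)", "robot_in(rmC)"]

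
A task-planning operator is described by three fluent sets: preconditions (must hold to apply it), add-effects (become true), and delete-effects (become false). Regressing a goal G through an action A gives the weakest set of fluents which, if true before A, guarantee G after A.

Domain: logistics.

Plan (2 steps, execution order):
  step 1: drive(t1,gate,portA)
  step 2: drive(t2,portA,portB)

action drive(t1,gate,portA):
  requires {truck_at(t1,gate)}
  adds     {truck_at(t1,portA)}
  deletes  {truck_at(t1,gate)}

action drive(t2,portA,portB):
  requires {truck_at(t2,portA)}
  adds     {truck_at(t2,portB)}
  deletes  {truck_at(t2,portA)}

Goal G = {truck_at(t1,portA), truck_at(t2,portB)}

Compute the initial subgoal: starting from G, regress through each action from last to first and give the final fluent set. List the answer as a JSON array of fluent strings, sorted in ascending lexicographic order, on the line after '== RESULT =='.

Work backward from the goal:
  through step 2 (drive(t2,portA,portB)): drop {truck_at(t2,portB)}, keep {truck_at(t1,portA)}, require {truck_at(t2,portA)}
    → {truck_at(t1,portA), truck_at(t2,portA)}
  through step 1 (drive(t1,gate,portA)): drop {truck_at(t1,portA)}, keep {truck_at(t2,portA)}, require {truck_at(t1,gate)}
    → {truck_at(t1,gate), truck_at(t2,portA)}

== RESULT ==
["truck_at(t1,gate)", "truck_at(t2,portA)"]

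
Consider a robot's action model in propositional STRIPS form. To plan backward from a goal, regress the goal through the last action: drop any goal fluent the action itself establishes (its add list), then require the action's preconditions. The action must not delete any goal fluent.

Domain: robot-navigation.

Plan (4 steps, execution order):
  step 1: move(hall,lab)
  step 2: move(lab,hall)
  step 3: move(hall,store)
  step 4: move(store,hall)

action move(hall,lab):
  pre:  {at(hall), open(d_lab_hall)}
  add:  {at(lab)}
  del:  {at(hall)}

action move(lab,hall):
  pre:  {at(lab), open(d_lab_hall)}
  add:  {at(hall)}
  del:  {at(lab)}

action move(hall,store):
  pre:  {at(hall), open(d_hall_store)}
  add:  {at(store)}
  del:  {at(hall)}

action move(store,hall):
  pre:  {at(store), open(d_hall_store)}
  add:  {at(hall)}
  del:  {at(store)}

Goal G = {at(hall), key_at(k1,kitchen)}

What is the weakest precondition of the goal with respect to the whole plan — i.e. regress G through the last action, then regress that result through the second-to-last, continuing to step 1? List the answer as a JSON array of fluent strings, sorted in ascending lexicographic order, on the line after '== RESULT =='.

Work backward from the goal:
  through step 4 (move(store,hall)): drop {at(hall)}, keep {key_at(k1,kitchen)}, require {at(store), open(d_hall_store)}
    → {at(store), key_at(k1,kitchen), open(d_hall_store)}
  through step 3 (move(hall,store)): drop {at(store)}, keep {key_at(k1,kitchen), open(d_hall_store)}, require {at(hall), open(d_hall_store)}
    → {at(hall), key_at(k1,kitchen), open(d_hall_store)}
  through step 2 (move(lab,hall)): drop {at(hall)}, keep {key_at(k1,kitchen), open(d_hall_store)}, require {at(lab), open(d_lab_hall)}
    → {at(lab), key_at(k1,kitchen), open(d_hall_store), open(d_lab_hall)}
  through step 1 (move(hall,lab)): drop {at(lab)}, keep {key_at(k1,kitchen), open(d_hall_store), open(d_lab_hall)}, require {at(hall), open(d_lab_hall)}
    → {at(hall), key_at(k1,kitchen), open(d_hall_store), open(d_lab_hall)}

== RESULT ==
["at(hall)", "key_at(k1,kitchen)", "open(d_hall_store)", "open(d_lab_hall)"]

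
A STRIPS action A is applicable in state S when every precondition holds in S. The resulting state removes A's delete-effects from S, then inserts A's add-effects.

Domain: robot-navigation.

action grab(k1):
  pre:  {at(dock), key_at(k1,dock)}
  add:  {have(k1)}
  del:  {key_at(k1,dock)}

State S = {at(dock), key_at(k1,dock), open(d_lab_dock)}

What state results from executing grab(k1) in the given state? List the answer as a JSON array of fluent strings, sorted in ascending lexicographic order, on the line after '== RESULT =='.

Compute (S \ del) ∪ add:
  pre ⊆ S: {at(dock), key_at(k1,dock)} ⊆ S  — applicable
  S \ del = {at(dock), open(d_lab_dock)}
  ∪ add   = {at(dock), have(k1), open(d_lab_dock)}

== RESULT ==
["at(dock)", "have(k1)", "open(d_lab_dock)"]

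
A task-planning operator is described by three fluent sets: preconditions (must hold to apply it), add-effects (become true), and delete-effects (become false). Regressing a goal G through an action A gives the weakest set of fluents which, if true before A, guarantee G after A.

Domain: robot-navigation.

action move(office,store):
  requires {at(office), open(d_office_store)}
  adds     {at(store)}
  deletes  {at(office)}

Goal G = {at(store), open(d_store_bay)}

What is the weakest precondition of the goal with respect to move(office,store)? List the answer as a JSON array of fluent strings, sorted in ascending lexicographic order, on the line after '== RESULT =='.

Compute (G \ add) ∪ pre:
  G ∩ del = {}  (empty — regression defined)
  G \ add = {at(store), open(d_store_bay)} \ {at(store)} = {open(d_store_bay)}
  ∪ pre   = {open(d_store_bay)} ∪ {at(office), open(d_office_store)}
          = {at(office), open(d_office_store), open(d_store_bay)}

== RESULT ==
["at(office)", "open(d_office_store)", "open(d_store_bay)"]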